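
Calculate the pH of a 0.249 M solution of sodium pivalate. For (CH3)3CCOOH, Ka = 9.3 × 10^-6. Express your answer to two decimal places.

(CH3)3CCOO- is the conjugate base of the weak acid (CH3)3CCOOH.
Kb = Kw/Ka = 1.0×10^-14 / 9.3 × 10^-6 = 1.08 × 10^-9
From the ICE table, Kb = [OH-]²/(0.249 − [OH-]) = 1.08 × 10^-9.
Neglecting [OH-] in the denominator: [OH-] = √(1.08 × 10^-9 × 0.249) = 1.64 × 10^-5 M
pOH = −log(1.64 × 10^-5) = 4.79; pH = 14.00 − 4.79 = 9.21

pH = 9.21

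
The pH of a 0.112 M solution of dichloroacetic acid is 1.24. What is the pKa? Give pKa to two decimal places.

[H+] = 10^(-1.24) = 5.75 × 10^-2 M
At equilibrium [HA] = 0.112 − 5.75 × 10^-2 = 5.45 × 10^-2 M
Ka = [H+][A-]/[HA] = (5.75 × 10^-2)² / 5.45 × 10^-2 = 6.07 × 10^-2
pKa = -log(6.07 × 10^-2) = 1.22

pKa = 1.22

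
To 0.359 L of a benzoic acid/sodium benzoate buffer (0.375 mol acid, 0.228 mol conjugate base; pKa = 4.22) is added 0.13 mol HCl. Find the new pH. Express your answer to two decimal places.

Added H+ converts C6H5COO- to C6H5COOH: C6H5COOH → 0.505 mol, C6H5COO- → 0.098 mol.
Henderson–Hasselbalch with mole ratio 0.098/0.505: pH = 4.22 + (-0.712)

pH = 3.51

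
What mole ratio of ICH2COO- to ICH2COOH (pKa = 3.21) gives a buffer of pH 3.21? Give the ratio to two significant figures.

pH = pKa + log(r) ⇒ log(r) = 3.21 − 3.21 = +0.00
r = [ICH2COO-]/[ICH2COOH] = 10^(+0.00) = 1

ratio = 1.0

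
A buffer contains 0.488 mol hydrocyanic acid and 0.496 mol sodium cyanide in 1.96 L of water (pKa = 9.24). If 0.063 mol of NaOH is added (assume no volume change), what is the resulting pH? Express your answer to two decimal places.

pH = 9.36

OH- converts HCN to CN-: HCN → 0.425 mol, CN- → 0.559 mol.
Henderson–Hasselbalch with mole ratio 0.559/0.425: pH = 9.24 + (+0.119)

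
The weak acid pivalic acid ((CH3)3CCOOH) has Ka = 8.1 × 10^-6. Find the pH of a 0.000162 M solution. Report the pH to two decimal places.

pH = 4.49

(CH3)3CCOOH ⇌ (CH3)3CCOO- + H+
Ka = x²/(0.000162 − x) = 8.1 × 10^-6
x is not negligible relative to C₀; solve x² + 8.1e-06·x − 1.31e-09 = 0.
x = (−Ka + √(Ka² + 4·Ka·C₀))/2 = 3.24 × 10^-5 M
pH = −log(3.24 × 10^-5) = 4.49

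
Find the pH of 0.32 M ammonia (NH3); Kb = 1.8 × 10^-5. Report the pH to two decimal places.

pH = 11.38

NH3 + H2O ⇌ NH4+ + OH-
From the ICE table, Kb = x²/(0.32 − x) = 1.8 × 10^-5.
Assume x ≪ 0.32: x ≈ √(1.8 × 10^-5 × 0.32) = 2.40 × 10^-3 M
Check: 0.75% ionized — well under 5%, approximation valid.
pOH = −log(2.40 × 10^-3) = 2.62; pH = 14.00 − 2.62 = 11.38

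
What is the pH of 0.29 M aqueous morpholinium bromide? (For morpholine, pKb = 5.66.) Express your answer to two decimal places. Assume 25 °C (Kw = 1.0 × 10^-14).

pH = 4.44

C4H8ONH2+ is the conjugate acid of the weak base C4H8ONH.
Kb = 10^(−5.66) = 2.19 × 10^-6
Ka = Kw/Kb = 1.0×10^-14 / 2.19 × 10^-6 = 4.57 × 10^-9
Ka = x²/(0.29 − x) = 4.57 × 10^-9
Neglecting x in the denominator: x = √(4.57 × 10^-9 × 0.29) = 3.64 × 10^-5 M
(x/C₀ = 0.013% < 5%, so the approximation holds.)
pH = −log[H+] = −log(3.64 × 10^-5) = 4.44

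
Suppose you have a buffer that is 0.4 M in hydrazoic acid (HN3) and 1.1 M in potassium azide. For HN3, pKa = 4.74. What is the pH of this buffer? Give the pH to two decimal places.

pH = 5.18

Henderson–Hasselbalch: pH = pKa + log([N3-]/[HN3]) = 4.74 + log(1.1/0.4)
pH = 4.74 + (+0.439) = 5.18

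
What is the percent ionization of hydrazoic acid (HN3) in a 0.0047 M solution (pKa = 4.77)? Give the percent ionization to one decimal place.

5.8%

HN3 ⇌ N3- + H+; let x = [H+] at equilibrium.
Ka = 10^(−4.77) = 1.70 × 10^-5
Solve x² + 1.7e-05x − 7.99e-08 = 0 → x = 2.74 × 10^-4 M
% ionization = x/C₀ × 100% = 2.74 × 10^-4/0.0047 × 100% = 5.8%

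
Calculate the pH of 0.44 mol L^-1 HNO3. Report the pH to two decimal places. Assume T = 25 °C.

HNO3 is a strong acid and dissociates completely, so [H+] = 0.44 M.
pH = -log(0.44) = 0.36

pH = 0.36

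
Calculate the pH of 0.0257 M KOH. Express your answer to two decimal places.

pH = 12.41

KOH is a strong base; [OH-] = 0.0257 M.
pOH = -log(0.0257) = 1.59
pH = 14.00 - 1.59 = 12.41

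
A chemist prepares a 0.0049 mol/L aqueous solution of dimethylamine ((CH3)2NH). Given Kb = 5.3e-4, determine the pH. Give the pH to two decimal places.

pH = 11.14

(CH3)2NH + H2O ⇌ (CH3)2NH2+ + OH-
From the ICE table, Kb = x²/(0.0049 − x) = 5.3 × 10^-4.
x is not negligible relative to C₀; solve x² + 0.00053·x − 2.6e-06 = 0.
x = [−0.00053 + √(0.00053² + 1.04e-05)]/2 = 1.37 × 10^-3 M
pOH = −log(1.37 × 10^-3) = 2.86; pH = 14.00 − 2.86 = 11.14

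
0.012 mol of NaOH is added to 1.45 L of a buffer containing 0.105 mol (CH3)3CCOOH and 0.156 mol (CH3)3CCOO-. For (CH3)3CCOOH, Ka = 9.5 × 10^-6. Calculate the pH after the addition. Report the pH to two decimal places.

After neutralization: n((CH3)3CCOOH) = 0.093 mol, n((CH3)3CCOO-) = 0.168 mol.
pKa = −log(9.5 × 10^-6) = 5.022
pH = pKa + log([A⁻]/[HA]) = 5.022 + log(0.168/0.093) = 5.022 +0.257

pH = 5.28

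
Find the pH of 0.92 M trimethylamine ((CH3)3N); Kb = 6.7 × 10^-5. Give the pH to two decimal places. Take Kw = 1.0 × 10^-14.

pH = 11.89

(CH3)3N + H2O ⇌ (CH3)3NH+ + OH-
Kb = [OH-]²/(0.92 − [OH-]) = 6.7 × 10^-5
Neglecting [OH-] in the denominator: [OH-] = √(6.7 × 10^-5 × 0.92) = 7.85 × 10^-3 M
pOH = 2.11, so pH = 14.00 − pOH = 11.89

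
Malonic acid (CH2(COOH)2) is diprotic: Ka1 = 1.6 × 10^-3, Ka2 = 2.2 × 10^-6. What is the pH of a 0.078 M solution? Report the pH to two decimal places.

pH = 1.98

Ka1 ≫ Ka2, so treat the first dissociation as the only significant source of H+.
Ka1 = x²/(0.078 − x) = 1.6 × 10^-3
Solving the quadratic: x = (−Ka1 + √(Ka1² + 4·Ka1·C₀))/2 = 1.04 × 10^-2 M
pH = −log(1.04 × 10^-2) = 1.98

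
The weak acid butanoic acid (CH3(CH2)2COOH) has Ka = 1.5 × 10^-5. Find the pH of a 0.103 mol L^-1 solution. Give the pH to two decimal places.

pH = 2.91

CH3(CH2)2COOH ⇌ CH3(CH2)2COO- + H+
From the ICE table, Ka = x²/(0.103 − x) = 1.5 × 10^-5.
Assume x ≪ 0.103: x ≈ √(1.5 × 10^-5 × 0.103) = 1.24 × 10^-3 M
Check: 1.2% ionized — well under 5%, approximation valid.
pH = −log[H+] = −log(1.24 × 10^-3) = 2.91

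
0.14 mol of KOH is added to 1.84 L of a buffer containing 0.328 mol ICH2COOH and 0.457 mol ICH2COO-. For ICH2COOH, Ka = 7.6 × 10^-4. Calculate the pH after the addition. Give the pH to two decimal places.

pH = 3.62

After neutralization: n(ICH2COOH) = 0.188 mol, n(ICH2COO-) = 0.597 mol.
pKa = −log(7.6 × 10^-4) = 3.119
pH = pKa + log(n_ICH2COO-/n_ICH2COOH) = 3.119 + log(0.597/0.188) = 3.119 + (+0.502)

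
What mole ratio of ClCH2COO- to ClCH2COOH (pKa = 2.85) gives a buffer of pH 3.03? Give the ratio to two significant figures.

pH = pKa + log(r) ⇒ log(r) = 3.03 − 2.85 = +0.18
r = [ClCH2COO-]/[ClCH2COOH] = 10^(+0.18) = 1.51

ratio = 1.5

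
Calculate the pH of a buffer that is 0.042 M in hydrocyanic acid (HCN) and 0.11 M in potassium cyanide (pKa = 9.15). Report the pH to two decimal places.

pH = 9.57

pH = pKa + log([A⁻]/[HA]) = 9.15 + log(0.11/0.042)
pH = 9.15 + (+0.418) = 9.57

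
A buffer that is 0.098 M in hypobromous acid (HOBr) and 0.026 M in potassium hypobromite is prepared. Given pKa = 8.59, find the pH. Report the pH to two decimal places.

pH = 8.01

pH = pKa + log([A⁻]/[HA]) = 8.59 + log(0.026/0.098)
pH = 8.59 + (-0.576) = 8.01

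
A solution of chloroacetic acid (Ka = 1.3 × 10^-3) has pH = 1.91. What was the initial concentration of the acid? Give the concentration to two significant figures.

[H+] = 10^(-1.91) = 1.23 × 10^-2 M = x
Ka = x²/(C₀ − x) ⇒ C₀ = x + x²/Ka
C₀ = 1.23 × 10^-2 + (1.23 × 10^-2)²/(1.3 × 10^-3) = 1.29 × 10^-1 M

C₀ = 1.3 × 10^-1 M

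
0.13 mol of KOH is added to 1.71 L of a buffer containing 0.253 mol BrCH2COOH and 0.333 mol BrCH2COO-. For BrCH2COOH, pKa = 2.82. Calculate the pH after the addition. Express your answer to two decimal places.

OH- converts BrCH2COOH to BrCH2COO-: BrCH2COOH → 0.123 mol, BrCH2COO- → 0.463 mol.
pH = pKa + log([A⁻]/[HA]) = 2.82 + log(0.463/0.123) = 2.82 +0.576

pH = 3.40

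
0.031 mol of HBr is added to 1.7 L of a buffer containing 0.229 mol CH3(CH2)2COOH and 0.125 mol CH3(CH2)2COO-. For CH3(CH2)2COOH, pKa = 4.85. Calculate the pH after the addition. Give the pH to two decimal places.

pH = 4.41

Added H+ converts CH3(CH2)2COO- to CH3(CH2)2COOH: CH3(CH2)2COOH → 0.26 mol, CH3(CH2)2COO- → 0.094 mol.
pH = pKa + log([A⁻]/[HA]) = 4.85 + log(0.094/0.26) = 4.85 -0.442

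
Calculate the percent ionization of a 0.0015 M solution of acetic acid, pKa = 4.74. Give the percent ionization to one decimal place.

CH3COOH ⇌ CH3COO- + H+; let x = [H+] at equilibrium.
Ka = 10^(−4.74) = 1.82 × 10^-5
Ka = x²/(C₀ − x); solving the quadratic gives x = 1.56 × 10^-4 M.
% ionization = x/C₀ × 100% = 1.56 × 10^-4/0.0015 × 100% = 10.4%

10.4%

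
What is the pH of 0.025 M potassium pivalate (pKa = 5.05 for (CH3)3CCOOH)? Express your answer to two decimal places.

(CH3)3CCOO- is the conjugate base of the weak acid (CH3)3CCOOH.
Ka = 10^(−5.05) = 8.91 × 10^-6
Kb = Kw/Ka = 1.0×10^-14 / 8.91 × 10^-6 = 1.12 × 10^-9
From the ICE table, Kb = x²/(0.025 − x) = 1.12 × 10^-9.
Assume x ≪ 0.025: x ≈ √(1.12 × 10^-9 × 0.025) = 5.29 × 10^-6 M
Check: 0.021% ionized — well under 5%, approximation valid.
pOH = 5.28, so pH = 14.00 − pOH = 8.72

pH = 8.72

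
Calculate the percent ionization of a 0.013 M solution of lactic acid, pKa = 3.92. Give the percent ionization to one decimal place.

9.2%

CH3CH(OH)COOH ⇌ CH3CH(OH)COO- + H+; let x = [H+] at equilibrium.
Ka = 10^(−3.92) = 1.20 × 10^-4
Ka = x²/(C₀ − x); solving the quadratic gives x = 1.19 × 10^-3 M.
Fraction ionized = 1.19 × 10^-3 / 0.013 = 0.0915 → 9.2%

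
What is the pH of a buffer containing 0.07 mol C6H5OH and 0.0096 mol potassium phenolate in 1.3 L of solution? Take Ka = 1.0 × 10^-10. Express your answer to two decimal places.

pH = 9.14

pKa = −log(1.0 × 10^-10) = 10.000
Henderson–Hasselbalch: pH = pKa + log([C6H5O-]/[C6H5OH]) = 10.000 + log(0.0096/0.07)
pH = 10.000 + (-0.863) = 9.14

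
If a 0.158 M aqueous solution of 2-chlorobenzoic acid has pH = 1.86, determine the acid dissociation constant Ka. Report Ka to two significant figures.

Ka = 1.3 × 10^-3

[H+] = 10^(-1.86) = 1.38 × 10^-2 M
At equilibrium [HA] = 0.158 − 1.38 × 10^-2 = 1.44 × 10^-1 M
Ka = [H+][A-]/[HA] = (1.38 × 10^-2)² / 1.44 × 10^-1 = 1.3 × 10^-3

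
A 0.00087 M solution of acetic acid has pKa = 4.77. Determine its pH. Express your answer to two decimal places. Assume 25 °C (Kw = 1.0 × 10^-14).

CH3COOH ⇌ CH3COO- + H+
Ka = 10^(−4.77) = 1.70 × 10^-5
Let x = [H+] at equilibrium. Ka = x²/(0.00087 − x).
x is not negligible relative to C₀; solve x² + 1.7e-05·x − 1.48e-08 = 0.
x = [−1.7e-05 + √(1.7e-05² + 5.92e-08)]/2 = 1.13 × 10^-4 M
pH = −log[H+] = −log(1.13 × 10^-4) = 3.95

pH = 3.95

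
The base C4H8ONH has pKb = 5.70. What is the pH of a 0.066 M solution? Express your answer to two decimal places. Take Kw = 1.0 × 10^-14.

pH = 10.56

C4H8ONH + H2O ⇌ C4H8ONH2+ + OH-
Kb = 10^(−5.70) = 2.00 × 10^-6
From the ICE table, Kb = [OH-]²/(0.066 − [OH-]) = 2.00 × 10^-6.
Since Kb ≪ C₀, [OH-] ≈ √(Kb·C₀) = 3.63 × 10^-4 M.
Check: 0.55% ionized — well under 5%, approximation valid.
pOH = 3.44, so pH = 14.00 − pOH = 10.56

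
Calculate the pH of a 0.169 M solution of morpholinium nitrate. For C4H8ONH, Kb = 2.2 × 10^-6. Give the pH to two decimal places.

C4H8ONH2+ is the conjugate acid of the weak base C4H8ONH.
Ka = Kw/Kb = 1.0×10^-14 / 2.2 × 10^-6 = 4.55 × 10^-9
Ka = [H+]²/(0.169 − [H+]) = 4.55 × 10^-9
Since Ka ≪ C₀, [H+] ≈ √(Ka·C₀) = 2.77 × 10^-5 M.
pH = −log(2.77 × 10^-5) = 4.56

pH = 4.56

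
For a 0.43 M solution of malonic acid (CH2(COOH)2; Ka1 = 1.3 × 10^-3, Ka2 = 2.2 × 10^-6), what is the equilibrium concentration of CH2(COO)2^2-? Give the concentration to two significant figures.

First ionization gives [H+] ≈ [CH2(COOH)COO-] = 2.30 × 10^-2 M.
Second step: Ka2 = [H+][CH2(COO)2^2-]/[CH2(COOH)COO-] ≈ [CH2(COO)2^2-] (since [H+] ≈ [CH2(COOH)COO-]).
So [CH2(COO)2^2-] ≈ Ka2.

2.2 × 10^-6 M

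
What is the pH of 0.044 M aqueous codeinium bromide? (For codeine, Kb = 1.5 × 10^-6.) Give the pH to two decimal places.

C18H22NO3+ is the conjugate acid of the weak base C18H21NO3.
Ka = Kw/Kb = 1.0×10^-14 / 1.5 × 10^-6 = 6.67 × 10^-9
Ka = x²/(0.044 − x) = 6.67 × 10^-9
Neglecting x in the denominator: x = √(6.67 × 10^-9 × 0.044) = 1.71 × 10^-5 M
pH = −log(1.71 × 10^-5) = 4.77

pH = 4.77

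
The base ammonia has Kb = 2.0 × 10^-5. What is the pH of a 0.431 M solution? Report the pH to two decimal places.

pH = 11.47

NH3 + H2O ⇌ NH4+ + OH-
From the ICE table, Kb = x²/(0.431 − x) = 2.0 × 10^-5.
Neglecting x in the denominator: x = √(2.0 × 10^-5 × 0.431) = 2.94 × 10^-3 M
Check: 0.68% ionized — well under 5%, approximation valid.
pOH = −log(2.94 × 10^-3) = 2.53; pH = 14.00 − 2.53 = 11.47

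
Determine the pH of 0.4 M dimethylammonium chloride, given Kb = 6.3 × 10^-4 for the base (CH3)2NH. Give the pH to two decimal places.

pH = 5.60

(CH3)2NH2+ is the conjugate acid of the weak base (CH3)2NH.
Ka = Kw/Kb = 1.0×10^-14 / 6.3 × 10^-4 = 1.59 × 10^-11
Ka = [H+]²/(0.4 − [H+]) = 1.59 × 10^-11
Neglecting [H+] in the denominator: [H+] = √(1.59 × 10^-11 × 0.4) = 2.52 × 10^-6 M
([H+]/C₀ = 0.00063% < 5%, so the approximation holds.)
pH = −log[H+] = −log(2.52 × 10^-6) = 5.60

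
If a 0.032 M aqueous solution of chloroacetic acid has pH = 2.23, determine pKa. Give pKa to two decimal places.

[H+] = 10^(-2.23) = 5.89 × 10^-3 M
At equilibrium [HA] = 0.032 − 5.89 × 10^-3 = 2.61 × 10^-2 M
Ka = [H+][A-]/[HA] = (5.89 × 10^-3)² / 2.61 × 10^-2 = 1.33 × 10^-3
pKa = -log(1.33 × 10^-3) = 2.88

pKa = 2.88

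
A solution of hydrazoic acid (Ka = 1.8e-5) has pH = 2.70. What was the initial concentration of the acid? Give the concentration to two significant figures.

C₀ = 2.2 × 10^-1 M

[H+] = 10^(-2.70) = 2.00 × 10^-3 M = x
Ka = x²/(C₀ − x) ⇒ C₀ = x + x²/Ka
C₀ = 2.00 × 10^-3 + (2.00 × 10^-3)²/(1.8 × 10^-5) = 2.24 × 10^-1 M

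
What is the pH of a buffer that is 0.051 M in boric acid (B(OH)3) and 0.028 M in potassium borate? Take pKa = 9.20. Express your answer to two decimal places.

pH = 8.94

Using pH = pKa + log([base]/[acid]) with [base]/[acid] = 0.028/0.051:
pH = 9.20 + (-0.260) = 8.94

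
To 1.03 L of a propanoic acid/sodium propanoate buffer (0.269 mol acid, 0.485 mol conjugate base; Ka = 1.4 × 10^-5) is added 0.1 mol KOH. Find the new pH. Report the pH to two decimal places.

After neutralization: n(CH3CH2COOH) = 0.169 mol, n(CH3CH2COO-) = 0.585 mol.
pKa = −log(1.4 × 10^-5) = 4.854
pH = pKa + log(n_CH3CH2COO-/n_CH3CH2COOH) = 4.854 + log(0.585/0.169) = 4.854 + (+0.539)

pH = 5.39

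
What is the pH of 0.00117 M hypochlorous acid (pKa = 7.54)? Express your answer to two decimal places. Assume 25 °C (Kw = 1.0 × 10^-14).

pH = 5.24

HOCl ⇌ OCl- + H+
Ka = 10^(−7.54) = 2.88 × 10^-8
Ka = x²/(0.00117 − x) = 2.88 × 10^-8
Since Ka ≪ C₀, x ≈ √(Ka·C₀) = 5.80 × 10^-6 M.
(x/C₀ = 0.5% < 5%, so the approximation holds.)
pH = −log(5.80 × 10^-6) = 5.24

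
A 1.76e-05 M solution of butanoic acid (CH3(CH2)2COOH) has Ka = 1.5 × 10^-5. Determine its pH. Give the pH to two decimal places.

CH3(CH2)2COOH ⇌ CH3(CH2)2COO- + H+
Ka = [H+]²/(1.76e-05 − [H+]) = 1.5 × 10^-5
[H+] is not negligible relative to C₀; solve [H+]² + 1.5e-05·[H+] − 2.64e-10 = 0.
[H+] = [−1.5e-05 + √(1.5e-05² + 1.06e-09)]/2 = 1.04 × 10^-5 M
pH = −log(1.04 × 10^-5) = 4.98

pH = 4.98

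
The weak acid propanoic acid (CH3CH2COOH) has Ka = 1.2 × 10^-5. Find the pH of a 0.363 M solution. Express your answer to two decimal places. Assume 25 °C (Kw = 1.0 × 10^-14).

CH3CH2COOH ⇌ CH3CH2COO- + H+
Let x = [H+] at equilibrium. Ka = x²/(0.363 − x).
Neglecting x in the denominator: x = √(1.2 × 10^-5 × 0.363) = 2.09 × 10^-3 M
Check: 0.57% ionized — well under 5%, approximation valid.
pH = −log(2.09 × 10^-3) = 2.68

pH = 2.68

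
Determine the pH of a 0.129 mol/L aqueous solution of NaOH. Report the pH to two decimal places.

pH = 13.11

NaOH is a strong base; [OH-] = 0.129 M.
pOH = -log(0.129) = 0.89
pH = 14.00 - 0.89 = 13.11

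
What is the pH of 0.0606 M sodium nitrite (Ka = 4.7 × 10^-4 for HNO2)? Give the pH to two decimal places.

NO2- is the conjugate base of the weak acid HNO2.
Kb = Kw/Ka = 1.0×10^-14 / 4.7 × 10^-4 = 2.13 × 10^-11
Kb = [OH-]²/(0.0606 − [OH-]) = 2.13 × 10^-11
Neglecting [OH-] in the denominator: [OH-] = √(2.13 × 10^-11 × 0.0606) = 1.14 × 10^-6 M
([OH-]/C₀ = 0.0019% < 5%, so the approximation holds.)
pOH = 5.94, so pH = 14.00 − pOH = 8.06

pH = 8.06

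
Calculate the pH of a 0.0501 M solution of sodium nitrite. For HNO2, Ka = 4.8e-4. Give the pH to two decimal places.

NO2- is the conjugate base of the weak acid HNO2.
Kb = Kw/Ka = 1.0×10^-14 / 4.8 × 10^-4 = 2.08 × 10^-11
Kb = [OH-]²/(0.0501 − [OH-]) = 2.08 × 10^-11
Neglecting [OH-] in the denominator: [OH-] = √(2.08 × 10^-11 × 0.0501) = 1.02 × 10^-6 M
Check: 0.002% ionized — well under 5%, approximation valid.
pOH = −log(1.02 × 10^-6) = 5.99; pH = 14.00 − 5.99 = 8.01

pH = 8.01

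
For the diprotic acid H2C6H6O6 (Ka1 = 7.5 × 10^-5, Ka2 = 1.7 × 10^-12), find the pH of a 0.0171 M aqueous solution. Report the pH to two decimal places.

pH = 2.96

Ka1 ≫ Ka2, so treat the first dissociation as the only significant source of H+.
Ka1 = x²/(0.0171 − x) = 7.5 × 10^-5
Solving the quadratic: x = (−Ka1 + √(Ka1² + 4·Ka1·C₀))/2 = 1.10 × 10^-3 M
pH = −log(1.10 × 10^-3) = 2.96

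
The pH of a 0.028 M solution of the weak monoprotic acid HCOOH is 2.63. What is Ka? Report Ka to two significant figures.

[H+] = 10^(-2.63) = 2.34 × 10^-3 M
At equilibrium [HA] = 0.028 − 2.34 × 10^-3 = 2.57 × 10^-2 M
Ka = [H+][A-]/[HA] = (2.34 × 10^-3)² / 2.57 × 10^-2 = 2.1 × 10^-4

Ka = 2.1 × 10^-4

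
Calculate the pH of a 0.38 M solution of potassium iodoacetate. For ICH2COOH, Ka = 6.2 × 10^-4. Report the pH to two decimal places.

ICH2COO- is the conjugate base of the weak acid ICH2COOH.
Kb = Kw/Ka = 1.0×10^-14 / 6.2 × 10^-4 = 1.61 × 10^-11
From the ICE table, Kb = [OH-]²/(0.38 − [OH-]) = 1.61 × 10^-11.
Assume [OH-] ≪ 0.38: [OH-] ≈ √(1.61 × 10^-11 × 0.38) = 2.47 × 10^-6 M
pOH = −log(2.47 × 10^-6) = 5.61; pH = 14.00 − 5.61 = 8.39

pH = 8.39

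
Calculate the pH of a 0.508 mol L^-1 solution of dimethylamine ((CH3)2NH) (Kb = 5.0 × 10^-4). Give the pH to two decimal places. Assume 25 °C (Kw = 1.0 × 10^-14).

pH = 12.20

(CH3)2NH + H2O ⇌ (CH3)2NH2+ + OH-
Kb = [OH-]²/(0.508 − [OH-]) = 5.0 × 10^-4
Since Kb ≪ C₀, [OH-] ≈ √(Kb·C₀) = 1.59 × 10^-2 M.
([OH-]/C₀ = 3.1% < 5%, so the approximation holds.)
pOH = −log(1.59 × 10^-2) = 1.80; pH = 14.00 − 1.80 = 12.20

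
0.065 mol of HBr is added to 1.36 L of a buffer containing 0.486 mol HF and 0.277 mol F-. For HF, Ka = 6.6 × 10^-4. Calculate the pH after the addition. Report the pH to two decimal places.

pH = 2.77

Added H+ converts F- to HF: HF → 0.551 mol, F- → 0.212 mol.
pKa = −log(6.6 × 10^-4) = 3.180
pH = pKa + log([A⁻]/[HA]) = 3.180 + log(0.212/0.551) = 3.180 -0.415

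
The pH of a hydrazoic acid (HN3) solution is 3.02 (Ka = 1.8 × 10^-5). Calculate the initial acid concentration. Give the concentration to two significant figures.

[H+] = 10^(-3.02) = 9.55 × 10^-4 M = x
Ka = x²/(C₀ − x) ⇒ C₀ = x + x²/Ka
C₀ = 9.55 × 10^-4 + (9.55 × 10^-4)²/(1.8 × 10^-5) = 5.16 × 10^-2 M

C₀ = 5.2 × 10^-2 M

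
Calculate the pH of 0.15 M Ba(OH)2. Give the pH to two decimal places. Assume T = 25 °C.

pH = 13.48

Ba(OH)2 is a strong base (each formula unit releases 2 OH-); [OH-] = 0.3 M.
pOH = -log(0.3) = 0.52
pH = 14.00 - 0.52 = 13.48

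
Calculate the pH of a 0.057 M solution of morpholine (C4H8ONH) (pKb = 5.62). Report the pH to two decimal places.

C4H8ONH + H2O ⇌ C4H8ONH2+ + OH-
Kb = 10^(−5.62) = 2.40 × 10^-6
From the ICE table, Kb = [OH-]²/(0.057 − [OH-]) = 2.40 × 10^-6.
Neglecting [OH-] in the denominator: [OH-] = √(2.40 × 10^-6 × 0.057) = 3.70 × 10^-4 M
Check: 0.65% ionized — well under 5%, approximation valid.
pOH = −log(3.70 × 10^-4) = 3.43; pH = 14.00 − 3.43 = 10.57

pH = 10.57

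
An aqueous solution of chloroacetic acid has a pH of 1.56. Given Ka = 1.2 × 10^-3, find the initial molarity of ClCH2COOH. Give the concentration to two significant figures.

C₀ = 6.6 × 10^-1 M

[H+] = 10^(-1.56) = 2.75 × 10^-2 M = x
Ka = x²/(C₀ − x) ⇒ C₀ = x + x²/Ka
C₀ = 2.75 × 10^-2 + (2.75 × 10^-2)²/(1.2 × 10^-3) = 6.58 × 10^-1 M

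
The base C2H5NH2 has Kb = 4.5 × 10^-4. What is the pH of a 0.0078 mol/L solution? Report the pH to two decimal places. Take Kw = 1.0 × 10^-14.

C2H5NH2 + H2O ⇌ C2H5NH3+ + OH-
From the ICE table, Kb = x²/(0.0078 − x) = 4.5 × 10^-4.
Here C₀/Kb ≈ 17.3, so the small-x approximation fails. Use the quadratic:
x = (−Kb + √(Kb² + 4·Kb·C₀))/2 = 1.66 × 10^-3 M
pOH = −log(1.66 × 10^-3) = 2.78; pH = 14.00 − 2.78 = 11.22

pH = 11.22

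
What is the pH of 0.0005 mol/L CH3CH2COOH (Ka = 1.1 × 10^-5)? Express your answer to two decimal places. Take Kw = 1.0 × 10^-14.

pH = 4.16

CH3CH2COOH ⇌ CH3CH2COO- + H+
Ka = [H+]²/(0.0005 − [H+]) = 1.1 × 10^-5
[H+] is not negligible relative to C₀; solve [H+]² + 1.1e-05·[H+] − 5.5e-09 = 0.
[H+] = (−Ka + √(Ka² + 4·Ka·C₀))/2 = 6.89 × 10^-5 M
pH = −log[H+] = −log(6.89 × 10^-5) = 4.16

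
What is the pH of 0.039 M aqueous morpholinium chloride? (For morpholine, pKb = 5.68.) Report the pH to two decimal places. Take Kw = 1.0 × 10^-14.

C4H8ONH2+ is the conjugate acid of the weak base C4H8ONH.
Kb = 10^(−5.68) = 2.09 × 10^-6
Ka = Kw/Kb = 1.0×10^-14 / 2.09 × 10^-6 = 4.78 × 10^-9
From the ICE table, Ka = [H+]²/(0.039 − [H+]) = 4.78 × 10^-9.
Assume [H+] ≪ 0.039: [H+] ≈ √(4.78 × 10^-9 × 0.039) = 1.37 × 10^-5 M
pH = −log[H+] = −log(1.37 × 10^-5) = 4.86

pH = 4.86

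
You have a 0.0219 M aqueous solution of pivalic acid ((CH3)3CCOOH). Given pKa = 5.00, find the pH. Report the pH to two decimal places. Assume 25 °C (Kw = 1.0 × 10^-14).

(CH3)3CCOOH ⇌ (CH3)3CCOO- + H+
Ka = 10^(−5.00) = 1.00 × 10^-5
Ka = [H+]²/(0.0219 − [H+]) = 1.00 × 10^-5
Neglecting [H+] in the denominator: [H+] = √(1.00 × 10^-5 × 0.0219) = 4.68 × 10^-4 M
Check: 2.1% ionized — well under 5%, approximation valid.
pH = −log[H+] = −log(4.68 × 10^-4) = 3.33

pH = 3.33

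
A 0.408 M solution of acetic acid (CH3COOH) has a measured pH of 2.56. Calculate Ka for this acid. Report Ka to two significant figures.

[H+] = 10^(-2.56) = 2.75 × 10^-3 M
At equilibrium [HA] = 0.408 − 2.75 × 10^-3 = 4.05 × 10^-1 M
Ka = [H+][A-]/[HA] = (2.75 × 10^-3)² / 4.05 × 10^-1 = 1.9 × 10^-5

Ka = 1.9 × 10^-5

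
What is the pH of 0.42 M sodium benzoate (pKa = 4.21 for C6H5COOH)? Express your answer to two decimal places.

C6H5COO- is the conjugate base of the weak acid C6H5COOH.
Ka = 10^(−4.21) = 6.17 × 10^-5
Kb = Kw/Ka = 1.0×10^-14 / 6.17 × 10^-5 = 1.62 × 10^-10
From the ICE table, Kb = [OH-]²/(0.42 − [OH-]) = 1.62 × 10^-10.
Neglecting [OH-] in the denominator: [OH-] = √(1.62 × 10^-10 × 0.42) = 8.25 × 10^-6 M
pOH = −log(8.25 × 10^-6) = 5.08; pH = 14.00 − 5.08 = 8.92

pH = 8.92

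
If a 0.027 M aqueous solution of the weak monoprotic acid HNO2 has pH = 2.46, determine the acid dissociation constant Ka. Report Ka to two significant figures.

[H+] = 10^(-2.46) = 3.47 × 10^-3 M
At equilibrium [HA] = 0.027 − 3.47 × 10^-3 = 2.35 × 10^-2 M
Ka = [H+][A-]/[HA] = (3.47 × 10^-3)² / 2.35 × 10^-2 = 5.1 × 10^-4

Ka = 5.1 × 10^-4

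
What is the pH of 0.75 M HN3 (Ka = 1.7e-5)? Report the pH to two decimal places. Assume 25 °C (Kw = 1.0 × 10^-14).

HN3 ⇌ N3- + H+
Ka = [H+]²/(0.75 − [H+]) = 1.7 × 10^-5
Since Ka ≪ C₀, [H+] ≈ √(Ka·C₀) = 3.57 × 10^-3 M.
pH = −log(3.57 × 10^-3) = 2.45

pH = 2.45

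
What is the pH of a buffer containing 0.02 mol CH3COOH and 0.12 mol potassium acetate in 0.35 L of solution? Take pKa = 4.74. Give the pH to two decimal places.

pH = 5.52

Using pH = pKa + log([base]/[acid]) with [base]/[acid] = 0.12/0.02:
pH = 4.74 + (+0.778) = 5.52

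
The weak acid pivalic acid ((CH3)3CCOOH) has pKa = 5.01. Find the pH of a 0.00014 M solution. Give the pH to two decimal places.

(CH3)3CCOOH ⇌ (CH3)3CCOO- + H+
Ka = 10^(−5.01) = 9.77 × 10^-6
Ka = [H+]²/(0.00014 − [H+]) = 9.77 × 10^-6
Here C₀/Ka ≈ 14.3, so the small-[H+] approximation fails. Use the quadratic:
[H+] = [−9.77e-06 + √(9.77e-06² + 5.47e-09)]/2 = 3.24 × 10^-5 M
pH = −log[H+] = −log(3.24 × 10^-5) = 4.49

pH = 4.49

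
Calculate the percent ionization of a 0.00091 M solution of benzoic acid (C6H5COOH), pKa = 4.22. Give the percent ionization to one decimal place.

C6H5COOH ⇌ C6H5COO- + H+; let x = [H+] at equilibrium.
Ka = 10^(−4.22) = 6.03 × 10^-5
Ka = x²/(C₀ − x); solving the quadratic gives x = 2.06 × 10^-4 M.
Fraction ionized = 2.06 × 10^-4 / 0.00091 = 0.2264 → 22.6%

22.6%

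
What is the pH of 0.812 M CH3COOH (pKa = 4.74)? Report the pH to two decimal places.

pH = 2.42

CH3COOH ⇌ CH3COO- + H+
Ka = 10^(−4.74) = 1.82 × 10^-5
Let x = [H+] at equilibrium. Ka = x²/(0.812 − x).
Neglecting x in the denominator: x = √(1.82 × 10^-5 × 0.812) = 3.84 × 10^-3 M
pH = −log(3.84 × 10^-3) = 2.42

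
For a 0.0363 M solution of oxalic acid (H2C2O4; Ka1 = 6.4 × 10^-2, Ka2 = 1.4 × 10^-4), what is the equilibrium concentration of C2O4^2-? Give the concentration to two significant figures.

1.4 × 10^-4 M

First ionization gives [H+] ≈ [HC2O4-] = 2.59 × 10^-2 M.
Second step: Ka2 = [H+][C2O4^2-]/[HC2O4-] ≈ [C2O4^2-] (since [H+] ≈ [HC2O4-]).
So [C2O4^2-] ≈ Ka2.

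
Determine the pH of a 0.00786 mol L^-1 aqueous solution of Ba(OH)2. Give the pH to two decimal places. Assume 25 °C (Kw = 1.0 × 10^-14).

Ba(OH)2 is a strong base (each formula unit releases 2 OH-); [OH-] = 0.0157 M.
pOH = -log(0.0157) = 1.80
pH = 14.00 - 1.80 = 12.20

pH = 12.20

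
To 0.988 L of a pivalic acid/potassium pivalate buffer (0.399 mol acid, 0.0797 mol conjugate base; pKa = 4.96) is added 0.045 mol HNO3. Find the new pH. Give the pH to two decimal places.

Added H+ converts (CH3)3CCOO- to (CH3)3CCOOH: (CH3)3CCOOH → 0.444 mol, (CH3)3CCOO- → 0.0347 mol.
Henderson–Hasselbalch with mole ratio 0.0347/0.444: pH = 4.96 + (-1.107)

pH = 3.85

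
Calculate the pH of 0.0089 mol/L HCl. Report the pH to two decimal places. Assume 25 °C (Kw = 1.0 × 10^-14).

HCl is a strong acid and dissociates completely, so [H+] = 0.0089 M.
pH = -log(0.0089) = 2.05

pH = 2.05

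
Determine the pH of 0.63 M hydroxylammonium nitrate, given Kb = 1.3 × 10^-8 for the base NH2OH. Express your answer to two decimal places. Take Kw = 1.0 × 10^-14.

NH3OH+ is the conjugate acid of the weak base NH2OH.
Ka = Kw/Kb = 1.0×10^-14 / 1.3 × 10^-8 = 7.69 × 10^-7
Ka = [H+]²/(0.63 − [H+]) = 7.69 × 10^-7
Neglecting [H+] in the denominator: [H+] = √(7.69 × 10^-7 × 0.63) = 6.96 × 10^-4 M
Check: 0.11% ionized — well under 5%, approximation valid.
pH = −log(6.96 × 10^-4) = 3.16

pH = 3.16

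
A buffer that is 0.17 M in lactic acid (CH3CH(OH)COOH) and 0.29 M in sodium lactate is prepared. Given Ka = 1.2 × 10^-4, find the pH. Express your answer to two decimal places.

pH = 4.15

pKa = −log(1.2 × 10^-4) = 3.921
pH = pKa + log([A⁻]/[HA]) = 3.921 + log(0.29/0.17)
pH = 3.921 + (+0.232) = 4.15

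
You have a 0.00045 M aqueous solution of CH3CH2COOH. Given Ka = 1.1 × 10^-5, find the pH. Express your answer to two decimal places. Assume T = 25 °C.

CH3CH2COOH ⇌ CH3CH2COO- + H+
Let x = [H+] at equilibrium. Ka = x²/(0.00045 − x).
x is not negligible relative to C₀; solve x² + 1.1e-05·x − 4.95e-09 = 0.
x = [−1.1e-05 + √(1.1e-05² + 1.98e-08)]/2 = 6.51 × 10^-5 M
pH = −log(6.51 × 10^-5) = 4.19

pH = 4.19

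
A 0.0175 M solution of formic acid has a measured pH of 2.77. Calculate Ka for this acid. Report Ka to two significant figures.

Ka = 1.8 × 10^-4

[H+] = 10^(-2.77) = 1.70 × 10^-3 M
At equilibrium [HA] = 0.0175 − 1.70 × 10^-3 = 1.58 × 10^-2 M
Ka = [H+][A-]/[HA] = (1.70 × 10^-3)² / 1.58 × 10^-2 = 1.8 × 10^-4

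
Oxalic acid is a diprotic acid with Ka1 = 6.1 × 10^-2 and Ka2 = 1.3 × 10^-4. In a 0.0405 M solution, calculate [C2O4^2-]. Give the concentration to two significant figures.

1.3 × 10^-4 M

First ionization gives [H+] ≈ [HC2O4-] = 2.78 × 10^-2 M.
Second step: Ka2 = [H+][C2O4^2-]/[HC2O4-] ≈ [C2O4^2-] (since [H+] ≈ [HC2O4-]).
So [C2O4^2-] ≈ Ka2.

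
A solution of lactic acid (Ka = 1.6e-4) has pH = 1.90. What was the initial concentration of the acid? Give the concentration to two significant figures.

[H+] = 10^(-1.90) = 1.26 × 10^-2 M = x
Ka = x²/(C₀ − x) ⇒ C₀ = x + x²/Ka
C₀ = 1.26 × 10^-2 + (1.26 × 10^-2)²/(1.6 × 10^-4) = 1.00 M

C₀ = 1.0 M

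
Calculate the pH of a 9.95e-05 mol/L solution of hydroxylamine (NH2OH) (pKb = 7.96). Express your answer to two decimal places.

NH2OH + H2O ⇌ NH3OH+ + OH-
Kb = 10^(−7.96) = 1.10 × 10^-8
From the ICE table, Kb = [OH-]²/(9.95e-05 − [OH-]) = 1.10 × 10^-8.
Neglecting [OH-] in the denominator: [OH-] = √(1.10 × 10^-8 × 9.95e-05) = 1.05 × 10^-6 M
([OH-]/C₀ = 1.1% < 5%, so the approximation holds.)
pOH = −log(1.05 × 10^-6) = 5.98; pH = 14.00 − 5.98 = 8.02

pH = 8.02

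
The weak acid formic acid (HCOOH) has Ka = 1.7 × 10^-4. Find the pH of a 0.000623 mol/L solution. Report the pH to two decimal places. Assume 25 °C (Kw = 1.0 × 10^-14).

HCOOH ⇌ HCOO- + H+
Ka = x²/(0.000623 − x) = 1.7 × 10^-4
Here C₀/Ka ≈ 3.66, so the small-x approximation fails. Use the quadratic:
x = [−0.00017 + √(0.00017² + 4.24e-07)]/2 = 2.51 × 10^-4 M
pH = −log[H+] = −log(2.51 × 10^-4) = 3.60

pH = 3.60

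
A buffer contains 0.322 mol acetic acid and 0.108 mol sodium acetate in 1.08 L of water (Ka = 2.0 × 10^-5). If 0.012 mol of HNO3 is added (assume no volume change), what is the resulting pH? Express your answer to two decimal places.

pH = 4.16

Added H+ converts CH3COO- to CH3COOH: CH3COOH → 0.334 mol, CH3COO- → 0.096 mol.
pKa = −log(2.0 × 10^-5) = 4.699
pH = pKa + log(n_CH3COO-/n_CH3COOH) = 4.699 + log(0.096/0.334) = 4.699 + (-0.541)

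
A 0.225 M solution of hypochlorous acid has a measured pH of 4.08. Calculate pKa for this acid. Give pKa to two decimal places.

[H+] = 10^(-4.08) = 8.32 × 10^-5 M
At equilibrium [HA] = 0.225 − 8.32 × 10^-5 = 2.25 × 10^-1 M
Ka = [H+][A-]/[HA] = (8.32 × 10^-5)² / 2.25 × 10^-1 = 3.08 × 10^-8
pKa = -log(3.08 × 10^-8) = 7.51

pKa = 7.51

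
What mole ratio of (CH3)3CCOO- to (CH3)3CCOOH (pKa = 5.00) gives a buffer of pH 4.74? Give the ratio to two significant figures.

pH = pKa + log(r) ⇒ log(r) = 4.74 − 5.00 = -0.26
r = [(CH3)3CCOO-]/[(CH3)3CCOOH] = 10^(-0.26) = 0.55

ratio = 0.55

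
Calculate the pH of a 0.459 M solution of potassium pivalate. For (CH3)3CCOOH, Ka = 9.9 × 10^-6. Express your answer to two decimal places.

pH = 9.33

(CH3)3CCOO- is the conjugate base of the weak acid (CH3)3CCOOH.
Kb = Kw/Ka = 1.0×10^-14 / 9.9 × 10^-6 = 1.01 × 10^-9
Kb = x²/(0.459 − x) = 1.01 × 10^-9
Neglecting x in the denominator: x = √(1.01 × 10^-9 × 0.459) = 2.15 × 10^-5 M
pOH = 4.67, so pH = 14.00 − pOH = 9.33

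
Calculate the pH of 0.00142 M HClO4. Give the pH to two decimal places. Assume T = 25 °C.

HClO4 is a strong acid and dissociates completely, so [H+] = 0.00142 M.
pH = -log(0.00142) = 2.85

pH = 2.85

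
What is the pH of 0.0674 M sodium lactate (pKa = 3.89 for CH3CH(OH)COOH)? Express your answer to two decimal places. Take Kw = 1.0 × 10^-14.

CH3CH(OH)COO- is the conjugate base of the weak acid CH3CH(OH)COOH.
Ka = 10^(−3.89) = 1.29 × 10^-4
Kb = Kw/Ka = 1.0×10^-14 / 1.29 × 10^-4 = 7.75 × 10^-11
From the ICE table, Kb = x²/(0.0674 − x) = 7.75 × 10^-11.
Neglecting x in the denominator: x = √(7.75 × 10^-11 × 0.0674) = 2.29 × 10^-6 M
Check: 0.0034% ionized — well under 5%, approximation valid.
pOH = −log(2.29 × 10^-6) = 5.64; pH = 14.00 − 5.64 = 8.36

pH = 8.36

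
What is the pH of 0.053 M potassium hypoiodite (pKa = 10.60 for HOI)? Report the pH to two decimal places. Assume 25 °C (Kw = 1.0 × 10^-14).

pH = 11.64

OI- is the conjugate base of the weak acid HOI.
Ka = 10^(−10.60) = 2.51 × 10^-11
Kb = Kw/Ka = 1.0×10^-14 / 2.51 × 10^-11 = 3.98 × 10^-4
From the ICE table, Kb = [OH-]²/(0.053 − [OH-]) = 3.98 × 10^-4.
Here C₀/Kb ≈ 133, so the small-[OH-] approximation fails. Use the quadratic:
[OH-] = (−Kb + √(Kb² + 4·Kb·C₀))/2 = 4.40 × 10^-3 M
pOH = −log(4.40 × 10^-3) = 2.36; pH = 14.00 − 2.36 = 11.64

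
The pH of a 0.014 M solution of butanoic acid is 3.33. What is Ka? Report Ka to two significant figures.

[H+] = 10^(-3.33) = 4.68 × 10^-4 M
At equilibrium [HA] = 0.014 − 4.68 × 10^-4 = 1.35 × 10^-2 M
Ka = [H+][A-]/[HA] = (4.68 × 10^-4)² / 1.35 × 10^-2 = 1.6 × 10^-5

Ka = 1.6 × 10^-5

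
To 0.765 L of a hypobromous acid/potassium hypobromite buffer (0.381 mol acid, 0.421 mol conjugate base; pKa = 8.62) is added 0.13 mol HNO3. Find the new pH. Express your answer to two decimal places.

After neutralization: n(HOBr) = 0.511 mol, n(OBr-) = 0.291 mol.
pH = pKa + log(n_OBr-/n_HOBr) = 8.62 + log(0.291/0.511) = 8.62 + (-0.245)

pH = 8.38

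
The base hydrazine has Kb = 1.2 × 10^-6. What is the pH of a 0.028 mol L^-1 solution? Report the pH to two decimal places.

N2H4 + H2O ⇌ N2H5+ + OH-
From the ICE table, Kb = [OH-]²/(0.028 − [OH-]) = 1.2 × 10^-6.
Assume [OH-] ≪ 0.028: [OH-] ≈ √(1.2 × 10^-6 × 0.028) = 1.83 × 10^-4 M
Check: 0.65% ionized — well under 5%, approximation valid.
pOH = −log(1.83 × 10^-4) = 3.74; pH = 14.00 − 3.74 = 10.26

pH = 10.26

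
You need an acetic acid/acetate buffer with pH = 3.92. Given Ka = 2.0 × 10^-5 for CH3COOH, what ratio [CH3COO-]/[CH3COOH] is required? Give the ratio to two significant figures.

pKa = -log(2.0 × 10^-5) = 4.699
pH = pKa + log(r) ⇒ log(r) = 3.92 − 4.699 = -0.779
r = [CH3COO-]/[CH3COOH] = 10^(-0.779) = 0.166

ratio = 0.17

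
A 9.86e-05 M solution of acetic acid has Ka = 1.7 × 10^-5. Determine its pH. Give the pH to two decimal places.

CH3COOH ⇌ CH3COO- + H+
Let x = [H+] at equilibrium. Ka = x²/(9.86e-05 − x).
Here C₀/Ka ≈ 5.8, so the small-x approximation fails. Use the quadratic:
x = [−1.7e-05 + √(1.7e-05² + 6.7e-09)]/2 = 3.33 × 10^-5 M
pH = −log(3.33 × 10^-5) = 4.48

pH = 4.48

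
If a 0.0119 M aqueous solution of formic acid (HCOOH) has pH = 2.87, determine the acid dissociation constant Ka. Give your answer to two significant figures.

[H+] = 10^(-2.87) = 1.35 × 10^-3 M
At equilibrium [HA] = 0.0119 − 1.35 × 10^-3 = 1.06 × 10^-2 M
Ka = [H+][A-]/[HA] = (1.35 × 10^-3)² / 1.06 × 10^-2 = 1.7 × 10^-4

Ka = 1.7 × 10^-4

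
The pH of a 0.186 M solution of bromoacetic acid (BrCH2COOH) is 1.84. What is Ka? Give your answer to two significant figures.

Ka = 1.2 × 10^-3

[H+] = 10^(-1.84) = 1.45 × 10^-2 M
At equilibrium [HA] = 0.186 − 1.45 × 10^-2 = 1.71 × 10^-1 M
Ka = [H+][A-]/[HA] = (1.45 × 10^-2)² / 1.71 × 10^-1 = 1.2 × 10^-3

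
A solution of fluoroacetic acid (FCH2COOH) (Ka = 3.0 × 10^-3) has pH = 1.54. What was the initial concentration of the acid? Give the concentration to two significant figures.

[H+] = 10^(-1.54) = 2.88 × 10^-2 M = x
Ka = x²/(C₀ − x) ⇒ C₀ = x + x²/Ka
C₀ = 2.88 × 10^-2 + (2.88 × 10^-2)²/(3.0 × 10^-3) = 3.05 × 10^-1 M

C₀ = 3.1 × 10^-1 M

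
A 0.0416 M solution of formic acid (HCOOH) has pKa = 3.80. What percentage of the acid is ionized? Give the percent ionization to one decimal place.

6.0%

HCOOH ⇌ HCOO- + H+; let x = [H+] at equilibrium.
Ka = 10^(−3.80) = 1.58 × 10^-4
Ka = x²/(C₀ − x); solving the quadratic gives x = 2.49 × 10^-3 M.
Fraction ionized = 2.49 × 10^-3 / 0.0416 = 0.0599 → 6.0%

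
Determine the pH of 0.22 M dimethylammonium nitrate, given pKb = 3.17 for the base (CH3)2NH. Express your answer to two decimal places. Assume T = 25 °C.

pH = 5.74

(CH3)2NH2+ is the conjugate acid of the weak base (CH3)2NH.
Kb = 10^(−3.17) = 6.76 × 10^-4
Ka = Kw/Kb = 1.0×10^-14 / 6.76 × 10^-4 = 1.48 × 10^-11
From the ICE table, Ka = x²/(0.22 − x) = 1.48 × 10^-11.
Since Ka ≪ C₀, x ≈ √(Ka·C₀) = 1.80 × 10^-6 M.
(x/C₀ = 0.00082% < 5%, so the approximation holds.)
pH = −log[H+] = −log(1.80 × 10^-6) = 5.74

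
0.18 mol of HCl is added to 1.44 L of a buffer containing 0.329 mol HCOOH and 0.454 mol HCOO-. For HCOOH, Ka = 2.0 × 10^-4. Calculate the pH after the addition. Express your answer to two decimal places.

Added H+ converts HCOO- to HCOOH: HCOOH → 0.509 mol, HCOO- → 0.274 mol.
pKa = −log(2.0 × 10^-4) = 3.699
pH = pKa + log(n_HCOO-/n_HCOOH) = 3.699 + log(0.274/0.509) = 3.699 + (-0.269)

pH = 3.43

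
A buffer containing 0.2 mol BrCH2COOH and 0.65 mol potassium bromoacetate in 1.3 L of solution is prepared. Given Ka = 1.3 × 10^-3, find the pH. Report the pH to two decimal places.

pH = 3.40

pKa = −log(1.3 × 10^-3) = 2.886
Henderson–Hasselbalch: pH = pKa + log([BrCH2COO-]/[BrCH2COOH]) = 2.886 + log(0.65/0.2)
pH = 2.886 + (+0.512) = 3.40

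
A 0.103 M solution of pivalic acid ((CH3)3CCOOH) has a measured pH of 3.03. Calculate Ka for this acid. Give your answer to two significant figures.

Ka = 8.5 × 10^-6

[H+] = 10^(-3.03) = 9.33 × 10^-4 M
At equilibrium [HA] = 0.103 − 9.33 × 10^-4 = 1.02 × 10^-1 M
Ka = [H+][A-]/[HA] = (9.33 × 10^-4)² / 1.02 × 10^-1 = 8.5 × 10^-6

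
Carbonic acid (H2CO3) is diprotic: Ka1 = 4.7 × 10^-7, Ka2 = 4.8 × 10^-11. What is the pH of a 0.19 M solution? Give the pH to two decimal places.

pH = 3.52

Ka1 ≫ Ka2, so treat the first dissociation as the only significant source of H+.
Ka1 = x²/(0.19 − x) = 4.7 × 10^-7
x ≈ √(4.7 × 10^-7 × 0.19) = 2.99 × 10^-4 M
pH = −log(2.99 × 10^-4) = 3.52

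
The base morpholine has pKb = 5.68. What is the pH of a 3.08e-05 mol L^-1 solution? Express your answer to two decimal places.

pH = 8.85

C4H8ONH + H2O ⇌ C4H8ONH2+ + OH-
Kb = 10^(−5.68) = 2.09 × 10^-6
Kb = [OH-]²/(3.08e-05 − [OH-]) = 2.09 × 10^-6
[OH-] is not negligible relative to C₀; solve [OH-]² + 2.09e-06·[OH-] − 6.44e-11 = 0.
[OH-] = [−2.09e-06 + √(2.09e-06² + 2.57e-10)]/2 = 7.05 × 10^-6 M
pOH = 5.15, so pH = 14.00 − pOH = 8.85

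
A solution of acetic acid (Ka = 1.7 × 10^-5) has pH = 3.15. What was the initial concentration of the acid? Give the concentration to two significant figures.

[H+] = 10^(-3.15) = 7.08 × 10^-4 M = x
Ka = x²/(C₀ − x) ⇒ C₀ = x + x²/Ka
C₀ = 7.08 × 10^-4 + (7.08 × 10^-4)²/(1.7 × 10^-5) = 3.02 × 10^-2 M

C₀ = 3.0 × 10^-2 M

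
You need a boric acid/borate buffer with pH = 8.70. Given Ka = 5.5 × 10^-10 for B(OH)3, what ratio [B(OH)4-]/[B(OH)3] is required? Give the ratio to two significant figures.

pKa = -log(5.5 × 10^-10) = 9.260
pH = pKa + log(r) ⇒ log(r) = 8.70 − 9.260 = -0.560
r = [B(OH)4-]/[B(OH)3] = 10^(-0.560) = 0.275

ratio = 0.28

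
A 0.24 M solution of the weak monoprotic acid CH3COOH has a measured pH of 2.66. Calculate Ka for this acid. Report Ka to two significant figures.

Ka = 2.0 × 10^-5

[H+] = 10^(-2.66) = 2.19 × 10^-3 M
At equilibrium [HA] = 0.24 − 2.19 × 10^-3 = 2.38 × 10^-1 M
Ka = [H+][A-]/[HA] = (2.19 × 10^-3)² / 2.38 × 10^-1 = 2.0 × 10^-5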